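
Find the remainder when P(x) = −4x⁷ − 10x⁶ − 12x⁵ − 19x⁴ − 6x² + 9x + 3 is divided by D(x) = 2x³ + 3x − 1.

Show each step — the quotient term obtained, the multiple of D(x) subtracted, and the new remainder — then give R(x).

Step 1: lead(−4x⁷ − 10x⁶ − 12x⁵ − 19x⁴ − 6x² + 9x + 3) ÷ lead(D) = −4x⁷ ÷ 2x³ = −2x⁴. Subtract (−2x⁴)·D = −4x⁷ − 6x⁵ + 2x⁴. Remainder: −10x⁶ − 6x⁵ − 21x⁴ − 6x² + 9x + 3.
Step 2: lead(−10x⁶ − 6x⁵ − 21x⁴ − 6x² + 9x + 3) ÷ lead(D) = −10x⁶ ÷ 2x³ = −5x³. Subtract (−5x³)·D = −10x⁶ − 15x⁴ + 5x³. Remainder: −6x⁵ − 6x⁴ − 5x³ − 6x² + 9x + 3.
Step 3: lead(−6x⁵ − 6x⁴ − 5x³ − 6x² + 9x + 3) ÷ lead(D) = −6x⁵ ÷ 2x³ = −3x². Subtract (−3x²)·D = −6x⁵ − 9x³ + 3x². Remainder: −6x⁴ + 4x³ − 9x² + 9x + 3.
Step 4: lead(−6x⁴ + 4x³ − 9x² + 9x + 3) ÷ lead(D) = −6x⁴ ÷ 2x³ = −3x. Subtract (−3x)·D = −6x⁴ − 9x² + 3x. Remainder: 4x³ + 6x + 3.
Step 5: lead(4x³ + 6x + 3) ÷ lead(D) = 4x³ ÷ 2x³ = 2. Subtract (2)·D = 4x³ + 6x − 2. Remainder: 5.

R(x) = 5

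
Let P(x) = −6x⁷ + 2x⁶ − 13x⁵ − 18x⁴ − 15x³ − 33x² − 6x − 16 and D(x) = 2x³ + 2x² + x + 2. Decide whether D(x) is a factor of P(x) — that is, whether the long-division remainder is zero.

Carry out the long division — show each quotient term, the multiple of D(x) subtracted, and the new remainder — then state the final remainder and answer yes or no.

Step 1: lead(−6x⁷ + 2x⁶ − 13x⁵ − 18x⁴ − 15x³ − 33x² − 6x − 16) ÷ lead(D) = −6x⁷ ÷ 2x³ = −3x⁴. Subtract (−3x⁴)·D = −6x⁷ − 6x⁶ − 3x⁵ − 6x⁴. Remainder: 8x⁶ − 10x⁵ − 12x⁴ − 15x³ − 33x² − 6x − 16.
Step 2: lead(8x⁶ − 10x⁵ − 12x⁴ − 15x³ − 33x² − 6x − 16) ÷ lead(D) = 8x⁶ ÷ 2x³ = 4x³. Subtract (4x³)·D = 8x⁶ + 8x⁵ + 4x⁴ + 8x³. Remainder: −18x⁵ − 16x⁴ − 23x³ − 33x² − 6x − 16.
Step 3: lead(−18x⁵ − 16x⁴ − 23x³ − 33x² − 6x − 16) ÷ lead(D) = −18x⁵ ÷ 2x³ = −9x². Subtract (−9x²)·D = −18x⁵ − 18x⁴ − 9x³ − 18x². Remainder: 2x⁴ − 14x³ − 15x² − 6x − 16.
Step 4: lead(2x⁴ − 14x³ − 15x² − 6x − 16) ÷ lead(D) = 2x⁴ ÷ 2x³ = x. Subtract (x)·D = 2x⁴ + 2x³ + x² + 2x. Remainder: −16x³ − 16x² − 8x − 16.
Step 5: lead(−16x³ − 16x² − 8x − 16) ÷ lead(D) = −16x³ ÷ 2x³ = −8. Subtract (−8)·D = −16x³ − 16x² − 8x − 16. Remainder: 0.

R(x) = 0, so D(x) is a factor of P(x). yes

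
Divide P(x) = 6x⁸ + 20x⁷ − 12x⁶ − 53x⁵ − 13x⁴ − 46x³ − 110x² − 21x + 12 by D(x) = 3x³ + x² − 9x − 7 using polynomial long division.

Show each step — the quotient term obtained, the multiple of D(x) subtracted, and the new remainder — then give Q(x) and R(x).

Step 1: lead(6x⁸ + 20x⁷ − 12x⁶ − 53x⁵ − 13x⁴ − 46x³ − 110x² − 21x + 12) ÷ lead(D) = 6x⁸ ÷ 3x³ = 2x⁵. Subtract (2x⁵)·D = 6x⁸ + 2x⁷ − 18x⁶ − 14x⁵. Remainder: 18x⁷ + 6x⁶ − 39x⁵ − 13x⁴ − 46x³ − 110x² − 21x + 12.
Step 2: lead(18x⁷ + 6x⁶ − 39x⁵ − 13x⁴ − 46x³ − 110x² − 21x + 12) ÷ lead(D) = 18x⁷ ÷ 3x³ = 6x⁴. Subtract (6x⁴)·D = 18x⁷ + 6x⁶ − 54x⁵ − 42x⁴. Remainder: 15x⁵ + 29x⁴ − 46x³ − 110x² − 21x + 12.
Step 3: lead(15x⁵ + 29x⁴ − 46x³ − 110x² − 21x + 12) ÷ lead(D) = 15x⁵ ÷ 3x³ = 5x². Subtract (5x²)·D = 15x⁵ + 5x⁴ − 45x³ − 35x². Remainder: 24x⁴ − x³ − 75x² − 21x + 12.
Step 4: lead(24x⁴ − x³ − 75x² − 21x + 12) ÷ lead(D) = 24x⁴ ÷ 3x³ = 8x. Subtract (8x)·D = 24x⁴ + 8x³ − 72x² − 56x. Remainder: −9x³ − 3x² + 35x + 12.
Step 5: lead(−9x³ − 3x² + 35x + 12) ÷ lead(D) = −9x³ ÷ 3x³ = −3. Subtract (−3)·D = −9x³ − 3x² + 27x + 21. Remainder: 8x − 9.

Q(x) = 2x⁵ + 6x⁴ + 5x² + 8x − 3; R(x) = 8x − 9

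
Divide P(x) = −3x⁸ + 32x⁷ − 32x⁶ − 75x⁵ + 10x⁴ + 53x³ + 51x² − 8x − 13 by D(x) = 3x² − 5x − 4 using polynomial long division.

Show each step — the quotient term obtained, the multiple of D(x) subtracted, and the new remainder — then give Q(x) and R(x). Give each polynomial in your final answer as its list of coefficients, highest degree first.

Q = [-1, 9, 3, -8, -6, -3, 4]; R = [3]

Step 1: lead(−3x⁸ + 32x⁷ − 32x⁶ − 75x⁵ + 10x⁴ + 53x³ + 51x² − 8x − 13) ÷ lead(D) = −3x⁸ ÷ 3x² = −x⁶. Subtract (−x⁶)·D = −3x⁸ + 5x⁷ + 4x⁶. Remainder: 27x⁷ − 36x⁶ − 75x⁵ + 10x⁴ + 53x³ + 51x² − 8x − 13.
Step 2: lead(27x⁷ − 36x⁶ − 75x⁵ + 10x⁴ + 53x³ + 51x² − 8x − 13) ÷ lead(D) = 27x⁷ ÷ 3x² = 9x⁵. Subtract (9x⁵)·D = 27x⁷ − 45x⁶ − 36x⁵. Remainder: 9x⁶ − 39x⁵ + 10x⁴ + 53x³ + 51x² − 8x − 13.
Step 3: lead(9x⁶ − 39x⁵ + 10x⁴ + 53x³ + 51x² − 8x − 13) ÷ lead(D) = 9x⁶ ÷ 3x² = 3x⁴. Subtract (3x⁴)·D = 9x⁶ − 15x⁵ − 12x⁴. Remainder: −24x⁵ + 22x⁴ + 53x³ + 51x² − 8x − 13.
Step 4: lead(−24x⁵ + 22x⁴ + 53x³ + 51x² − 8x − 13) ÷ lead(D) = −24x⁵ ÷ 3x² = −8x³. Subtract (−8x³)·D = −24x⁵ + 40x⁴ + 32x³. Remainder: −18x⁴ + 21x³ + 51x² − 8x − 13.
Step 5: lead(−18x⁴ + 21x³ + 51x² − 8x − 13) ÷ lead(D) = −18x⁴ ÷ 3x² = −6x². Subtract (−6x²)·D = −18x⁴ + 30x³ + 24x². Remainder: −9x³ + 27x² − 8x − 13.
Step 6: lead(−9x³ + 27x² − 8x − 13) ÷ lead(D) = −9x³ ÷ 3x² = −3x. Subtract (−3x)·D = −9x³ + 15x² + 12x. Remainder: 12x² − 20x − 13.
Step 7: lead(12x² − 20x − 13) ÷ lead(D) = 12x² ÷ 3x² = 4. Subtract (4)·D = 12x² − 20x − 16. Remainder: 3.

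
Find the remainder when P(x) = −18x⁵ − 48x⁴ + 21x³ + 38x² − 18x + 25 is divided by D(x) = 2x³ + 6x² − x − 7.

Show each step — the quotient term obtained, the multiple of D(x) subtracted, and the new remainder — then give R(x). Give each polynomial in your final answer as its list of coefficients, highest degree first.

R = [-4, 0, 4]

Step 1: lead(−18x⁵ − 48x⁴ + 21x³ + 38x² − 18x + 25) ÷ lead(D) = −18x⁵ ÷ 2x³ = −9x². Subtract (−9x²)·D = −18x⁵ − 54x⁴ + 9x³ + 63x². Remainder: 6x⁴ + 12x³ − 25x² − 18x + 25.
Step 2: lead(6x⁴ + 12x³ − 25x² − 18x + 25) ÷ lead(D) = 6x⁴ ÷ 2x³ = 3x. Subtract (3x)·D = 6x⁴ + 18x³ − 3x² − 21x. Remainder: −6x³ − 22x² + 3x + 25.
Step 3: lead(−6x³ − 22x² + 3x + 25) ÷ lead(D) = −6x³ ÷ 2x³ = −3. Subtract (−3)·D = −6x³ − 18x² + 3x + 21. Remainder: −4x² + 4.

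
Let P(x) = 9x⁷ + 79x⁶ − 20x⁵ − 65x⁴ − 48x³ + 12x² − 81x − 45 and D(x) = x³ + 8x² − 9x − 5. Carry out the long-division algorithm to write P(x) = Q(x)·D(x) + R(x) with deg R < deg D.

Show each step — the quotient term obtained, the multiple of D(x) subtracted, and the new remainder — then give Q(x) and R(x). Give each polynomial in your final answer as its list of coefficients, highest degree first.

Step 1: lead(9x⁷ + 79x⁶ − 20x⁵ − 65x⁴ − 48x³ + 12x² − 81x − 45) ÷ lead(D) = 9x⁷ ÷ x³ = 9x⁴. Subtract (9x⁴)·D = 9x⁷ + 72x⁶ − 81x⁵ − 45x⁴. Remainder: 7x⁶ + 61x⁵ − 20x⁴ − 48x³ + 12x² − 81x − 45.
Step 2: lead(7x⁶ + 61x⁵ − 20x⁴ − 48x³ + 12x² − 81x − 45) ÷ lead(D) = 7x⁶ ÷ x³ = 7x³. Subtract (7x³)·D = 7x⁶ + 56x⁵ − 63x⁴ − 35x³. Remainder: 5x⁵ + 43x⁴ − 13x³ + 12x² − 81x − 45.
Step 3: lead(5x⁵ + 43x⁴ − 13x³ + 12x² − 81x − 45) ÷ lead(D) = 5x⁵ ÷ x³ = 5x². Subtract (5x²)·D = 5x⁵ + 40x⁴ − 45x³ − 25x². Remainder: 3x⁴ + 32x³ + 37x² − 81x − 45.
Step 4: lead(3x⁴ + 32x³ + 37x² − 81x − 45) ÷ lead(D) = 3x⁴ ÷ x³ = 3x. Subtract (3x)·D = 3x⁴ + 24x³ − 27x² − 15x. Remainder: 8x³ + 64x² − 66x − 45.
Step 5: lead(8x³ + 64x² − 66x − 45) ÷ lead(D) = 8x³ ÷ x³ = 8. Subtract (8)·D = 8x³ + 64x² − 72x − 40. Remainder: 6x − 5.

Q = [9, 7, 5, 3, 8]; R = [6, -5]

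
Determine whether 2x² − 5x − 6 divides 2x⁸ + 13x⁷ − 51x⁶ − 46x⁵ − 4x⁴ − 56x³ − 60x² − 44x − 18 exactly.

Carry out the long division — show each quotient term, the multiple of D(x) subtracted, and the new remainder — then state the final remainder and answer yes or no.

Step 1: lead(2x⁸ + 13x⁷ − 51x⁶ − 46x⁵ − 4x⁴ − 56x³ − 60x² − 44x − 18) ÷ lead(D) = 2x⁸ ÷ 2x² = x⁶. Subtract (x⁶)·D = 2x⁸ − 5x⁷ − 6x⁶. Remainder: 18x⁷ − 45x⁶ − 46x⁵ − 4x⁴ − 56x³ − 60x² − 44x − 18.
Step 2: lead(18x⁷ − 45x⁶ − 46x⁵ − 4x⁴ − 56x³ − 60x² − 44x − 18) ÷ lead(D) = 18x⁷ ÷ 2x² = 9x⁵. Subtract (9x⁵)·D = 18x⁷ − 45x⁶ − 54x⁵. Remainder: 8x⁵ − 4x⁴ − 56x³ − 60x² − 44x − 18.
Step 3: lead(8x⁵ − 4x⁴ − 56x³ − 60x² − 44x − 18) ÷ lead(D) = 8x⁵ ÷ 2x² = 4x³. Subtract (4x³)·D = 8x⁵ − 20x⁴ − 24x³. Remainder: 16x⁴ − 32x³ − 60x² − 44x − 18.
Step 4: lead(16x⁴ − 32x³ − 60x² − 44x − 18) ÷ lead(D) = 16x⁴ ÷ 2x² = 8x². Subtract (8x²)·D = 16x⁴ − 40x³ − 48x². Remainder: 8x³ − 12x² − 44x − 18.
Step 5: lead(8x³ − 12x² − 44x − 18) ÷ lead(D) = 8x³ ÷ 2x² = 4x. Subtract (4x)·D = 8x³ − 20x² − 24x. Remainder: 8x² − 20x − 18.
Step 6: lead(8x² − 20x − 18) ÷ lead(D) = 8x² ÷ 2x² = 4. Subtract (4)·D = 8x² − 20x − 24. Remainder: 6.

R(x) = 6, so D(x) is not a factor of P(x). no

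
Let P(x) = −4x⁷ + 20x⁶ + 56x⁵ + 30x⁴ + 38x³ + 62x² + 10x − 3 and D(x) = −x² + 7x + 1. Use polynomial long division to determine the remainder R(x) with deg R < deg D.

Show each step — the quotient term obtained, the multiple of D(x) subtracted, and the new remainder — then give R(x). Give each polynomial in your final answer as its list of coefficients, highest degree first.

R = [2, -3]

Step 1: lead(−4x⁷ + 20x⁶ + 56x⁵ + 30x⁴ + 38x³ + 62x² + 10x − 3) ÷ lead(D) = −4x⁷ ÷ −x² = 4x⁵. Subtract (4x⁵)·D = −4x⁷ + 28x⁶ + 4x⁵. Remainder: −8x⁶ + 52x⁵ + 30x⁴ + 38x³ + 62x² + 10x − 3.
Step 2: lead(−8x⁶ + 52x⁵ + 30x⁴ + 38x³ + 62x² + 10x − 3) ÷ lead(D) = −8x⁶ ÷ −x² = 8x⁴. Subtract (8x⁴)·D = −8x⁶ + 56x⁵ + 8x⁴. Remainder: −4x⁵ + 22x⁴ + 38x³ + 62x² + 10x − 3.
Step 3: lead(−4x⁵ + 22x⁴ + 38x³ + 62x² + 10x − 3) ÷ lead(D) = −4x⁵ ÷ −x² = 4x³. Subtract (4x³)·D = −4x⁵ + 28x⁴ + 4x³. Remainder: −6x⁴ + 34x³ + 62x² + 10x − 3.
Step 4: lead(−6x⁴ + 34x³ + 62x² + 10x − 3) ÷ lead(D) = −6x⁴ ÷ −x² = 6x². Subtract (6x²)·D = −6x⁴ + 42x³ + 6x². Remainder: −8x³ + 56x² + 10x − 3.
Step 5: lead(−8x³ + 56x² + 10x − 3) ÷ lead(D) = −8x³ ÷ −x² = 8x. Subtract (8x)·D = −8x³ + 56x² + 8x. Remainder: 2x − 3.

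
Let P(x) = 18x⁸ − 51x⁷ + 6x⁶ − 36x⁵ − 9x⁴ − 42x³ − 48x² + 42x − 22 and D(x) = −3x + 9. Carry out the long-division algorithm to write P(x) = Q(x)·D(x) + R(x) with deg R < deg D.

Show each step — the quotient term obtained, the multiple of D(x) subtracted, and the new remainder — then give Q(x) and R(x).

Step 1: lead(18x⁸ − 51x⁷ + 6x⁶ − 36x⁵ − 9x⁴ − 42x³ − 48x² + 42x − 22) ÷ lead(D) = 18x⁸ ÷ −3x = −6x⁷. Subtract (−6x⁷)·D = 18x⁸ − 54x⁷. Remainder: 3x⁷ + 6x⁶ − 36x⁵ − 9x⁴ − 42x³ − 48x² + 42x − 22.
Step 2: lead(3x⁷ + 6x⁶ − 36x⁵ − 9x⁴ − 42x³ − 48x² + 42x − 22) ÷ lead(D) = 3x⁷ ÷ −3x = −x⁶. Subtract (−x⁶)·D = 3x⁷ − 9x⁶. Remainder: 15x⁶ − 36x⁵ − 9x⁴ − 42x³ − 48x² + 42x − 22.
Step 3: lead(15x⁶ − 36x⁵ − 9x⁴ − 42x³ − 48x² + 42x − 22) ÷ lead(D) = 15x⁶ ÷ −3x = −5x⁵. Subtract (−5x⁵)·D = 15x⁶ − 45x⁵. Remainder: 9x⁵ − 9x⁴ − 42x³ − 48x² + 42x − 22.
Step 4: lead(9x⁵ − 9x⁴ − 42x³ − 48x² + 42x − 22) ÷ lead(D) = 9x⁵ ÷ −3x = −3x⁴. Subtract (−3x⁴)·D = 9x⁵ − 27x⁴. Remainder: 18x⁴ − 42x³ − 48x² + 42x − 22.
Step 5: lead(18x⁴ − 42x³ − 48x² + 42x − 22) ÷ lead(D) = 18x⁴ ÷ −3x = −6x³. Subtract (−6x³)·D = 18x⁴ − 54x³. Remainder: 12x³ − 48x² + 42x − 22.
Step 6: lead(12x³ − 48x² + 42x − 22) ÷ lead(D) = 12x³ ÷ −3x = −4x². Subtract (−4x²)·D = 12x³ − 36x². Remainder: −12x² + 42x − 22.
Step 7: lead(−12x² + 42x − 22) ÷ lead(D) = −12x² ÷ −3x = 4x. Subtract (4x)·D = −12x² + 36x. Remainder: 6x − 22.
Step 8: lead(6x − 22) ÷ lead(D) = 6x ÷ −3x = −2. Subtract (−2)·D = 6x − 18. Remainder: −4.

Q(x) = −6x⁷ − x⁶ − 5x⁵ − 3x⁴ − 6x³ − 4x² + 4x − 2; R(x) = −4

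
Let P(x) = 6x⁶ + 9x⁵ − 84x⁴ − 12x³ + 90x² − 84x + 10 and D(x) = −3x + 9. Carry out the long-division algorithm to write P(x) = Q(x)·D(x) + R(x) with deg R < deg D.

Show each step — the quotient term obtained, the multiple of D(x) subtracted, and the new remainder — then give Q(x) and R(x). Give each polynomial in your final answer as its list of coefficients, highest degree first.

Q = [-2, -9, 1, 7, -9, 1]; R = [1]

Step 1: lead(6x⁶ + 9x⁵ − 84x⁴ − 12x³ + 90x² − 84x + 10) ÷ lead(D) = 6x⁶ ÷ −3x = −2x⁵. Subtract (−2x⁵)·D = 6x⁶ − 18x⁵. Remainder: 27x⁵ − 84x⁴ − 12x³ + 90x² − 84x + 10.
Step 2: lead(27x⁵ − 84x⁴ − 12x³ + 90x² − 84x + 10) ÷ lead(D) = 27x⁵ ÷ −3x = −9x⁴. Subtract (−9x⁴)·D = 27x⁵ − 81x⁴. Remainder: −3x⁴ − 12x³ + 90x² − 84x + 10.
Step 3: lead(−3x⁴ − 12x³ + 90x² − 84x + 10) ÷ lead(D) = −3x⁴ ÷ −3x = x³. Subtract (x³)·D = −3x⁴ + 9x³. Remainder: −21x³ + 90x² − 84x + 10.
Step 4: lead(−21x³ + 90x² − 84x + 10) ÷ lead(D) = −21x³ ÷ −3x = 7x². Subtract (7x²)·D = −21x³ + 63x². Remainder: 27x² − 84x + 10.
Step 5: lead(27x² − 84x + 10) ÷ lead(D) = 27x² ÷ −3x = −9x. Subtract (−9x)·D = 27x² − 81x. Remainder: −3x + 10.
Step 6: lead(−3x + 10) ÷ lead(D) = −3x ÷ −3x = 1. Subtract (1)·D = −3x + 9. Remainder: 1.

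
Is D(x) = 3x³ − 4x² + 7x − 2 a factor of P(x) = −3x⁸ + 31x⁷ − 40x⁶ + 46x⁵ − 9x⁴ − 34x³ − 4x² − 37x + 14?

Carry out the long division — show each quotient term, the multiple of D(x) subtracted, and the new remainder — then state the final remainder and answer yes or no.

R(x) = 0, so D(x) is a factor of P(x). yes

Step 1: lead(−3x⁸ + 31x⁷ − 40x⁶ + 46x⁵ − 9x⁴ − 34x³ − 4x² − 37x + 14) ÷ lead(D) = −3x⁸ ÷ 3x³ = −x⁵. Subtract (−x⁵)·D = −3x⁸ + 4x⁷ − 7x⁶ + 2x⁵. Remainder: 27x⁷ − 33x⁶ + 44x⁵ − 9x⁴ − 34x³ − 4x² − 37x + 14.
Step 2: lead(27x⁷ − 33x⁶ + 44x⁵ − 9x⁴ − 34x³ − 4x² − 37x + 14) ÷ lead(D) = 27x⁷ ÷ 3x³ = 9x⁴. Subtract (9x⁴)·D = 27x⁷ − 36x⁶ + 63x⁵ − 18x⁴. Remainder: 3x⁶ − 19x⁵ + 9x⁴ − 34x³ − 4x² − 37x + 14.
Step 3: lead(3x⁶ − 19x⁵ + 9x⁴ − 34x³ − 4x² − 37x + 14) ÷ lead(D) = 3x⁶ ÷ 3x³ = x³. Subtract (x³)·D = 3x⁶ − 4x⁵ + 7x⁴ − 2x³. Remainder: −15x⁵ + 2x⁴ − 32x³ − 4x² − 37x + 14.
Step 4: lead(−15x⁵ + 2x⁴ − 32x³ − 4x² − 37x + 14) ÷ lead(D) = −15x⁵ ÷ 3x³ = −5x². Subtract (−5x²)·D = −15x⁵ + 20x⁴ − 35x³ + 10x². Remainder: −18x⁴ + 3x³ − 14x² − 37x + 14.
Step 5: lead(−18x⁴ + 3x³ − 14x² − 37x + 14) ÷ lead(D) = −18x⁴ ÷ 3x³ = −6x. Subtract (−6x)·D = −18x⁴ + 24x³ − 42x² + 12x. Remainder: −21x³ + 28x² − 49x + 14.
Step 6: lead(−21x³ + 28x² − 49x + 14) ÷ lead(D) = −21x³ ÷ 3x³ = −7. Subtract (−7)·D = −21x³ + 28x² − 49x + 14. Remainder: 0.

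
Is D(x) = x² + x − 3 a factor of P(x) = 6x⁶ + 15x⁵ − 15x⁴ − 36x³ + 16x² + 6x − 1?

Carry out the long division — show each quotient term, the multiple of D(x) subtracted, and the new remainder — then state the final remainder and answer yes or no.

Step 1: lead(6x⁶ + 15x⁵ − 15x⁴ − 36x³ + 16x² + 6x − 1) ÷ lead(D) = 6x⁶ ÷ x² = 6x⁴. Subtract (6x⁴)·D = 6x⁶ + 6x⁵ − 18x⁴. Remainder: 9x⁵ + 3x⁴ − 36x³ + 16x² + 6x − 1.
Step 2: lead(9x⁵ + 3x⁴ − 36x³ + 16x² + 6x − 1) ÷ lead(D) = 9x⁵ ÷ x² = 9x³. Subtract (9x³)·D = 9x⁵ + 9x⁴ − 27x³. Remainder: −6x⁴ − 9x³ + 16x² + 6x − 1.
Step 3: lead(−6x⁴ − 9x³ + 16x² + 6x − 1) ÷ lead(D) = −6x⁴ ÷ x² = −6x². Subtract (−6x²)·D = −6x⁴ − 6x³ + 18x². Remainder: −3x³ − 2x² + 6x − 1.
Step 4: lead(−3x³ − 2x² + 6x − 1) ÷ lead(D) = −3x³ ÷ x² = −3x. Subtract (−3x)·D = −3x³ − 3x² + 9x. Remainder: x² − 3x − 1.
Step 5: lead(x² − 3x − 1) ÷ lead(D) = x² ÷ x² = 1. Subtract (1)·D = x² + x − 3. Remainder: −4x + 2.

R(x) = −4x + 2, so D(x) is not a factor of P(x). no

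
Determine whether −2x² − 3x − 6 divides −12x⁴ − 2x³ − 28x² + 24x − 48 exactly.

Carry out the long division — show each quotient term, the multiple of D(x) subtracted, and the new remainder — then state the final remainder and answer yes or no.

R(x) = 0, so D(x) is a factor of P(x). yes

Step 1: lead(−12x⁴ − 2x³ − 28x² + 24x − 48) ÷ lead(D) = −12x⁴ ÷ −2x² = 6x². Subtract (6x²)·D = −12x⁴ − 18x³ − 36x². Remainder: 16x³ + 8x² + 24x − 48.
Step 2: lead(16x³ + 8x² + 24x − 48) ÷ lead(D) = 16x³ ÷ −2x² = −8x. Subtract (−8x)·D = 16x³ + 24x² + 48x. Remainder: −16x² − 24x − 48.
Step 3: lead(−16x² − 24x − 48) ÷ lead(D) = −16x² ÷ −2x² = 8. Subtract (8)·D = −16x² − 24x − 48. Remainder: 0.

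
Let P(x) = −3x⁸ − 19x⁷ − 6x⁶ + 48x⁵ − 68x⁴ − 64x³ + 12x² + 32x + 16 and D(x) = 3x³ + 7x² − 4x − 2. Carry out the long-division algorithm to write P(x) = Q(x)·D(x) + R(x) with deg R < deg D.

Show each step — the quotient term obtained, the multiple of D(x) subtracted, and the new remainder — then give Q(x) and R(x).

Step 1: lead(−3x⁸ − 19x⁷ − 6x⁶ + 48x⁵ − 68x⁴ − 64x³ + 12x² + 32x + 16) ÷ lead(D) = −3x⁸ ÷ 3x³ = −x⁵. Subtract (−x⁵)·D = −3x⁸ − 7x⁷ + 4x⁶ + 2x⁵. Remainder: −12x⁷ − 10x⁶ + 46x⁵ − 68x⁴ − 64x³ + 12x² + 32x + 16.
Step 2: lead(−12x⁷ − 10x⁶ + 46x⁵ − 68x⁴ − 64x³ + 12x² + 32x + 16) ÷ lead(D) = −12x⁷ ÷ 3x³ = −4x⁴. Subtract (−4x⁴)·D = −12x⁷ − 28x⁶ + 16x⁵ + 8x⁴. Remainder: 18x⁶ + 30x⁵ − 76x⁴ − 64x³ + 12x² + 32x + 16.
Step 3: lead(18x⁶ + 30x⁵ − 76x⁴ − 64x³ + 12x² + 32x + 16) ÷ lead(D) = 18x⁶ ÷ 3x³ = 6x³. Subtract (6x³)·D = 18x⁶ + 42x⁵ − 24x⁴ − 12x³. Remainder: −12x⁵ − 52x⁴ − 52x³ + 12x² + 32x + 16.
Step 4: lead(−12x⁵ − 52x⁴ − 52x³ + 12x² + 32x + 16) ÷ lead(D) = −12x⁵ ÷ 3x³ = −4x². Subtract (−4x²)·D = −12x⁵ − 28x⁴ + 16x³ + 8x². Remainder: −24x⁴ − 68x³ + 4x² + 32x + 16.
Step 5: lead(−24x⁴ − 68x³ + 4x² + 32x + 16) ÷ lead(D) = −24x⁴ ÷ 3x³ = −8x. Subtract (−8x)·D = −24x⁴ − 56x³ + 32x² + 16x. Remainder: −12x³ − 28x² + 16x + 16.
Step 6: lead(−12x³ − 28x² + 16x + 16) ÷ lead(D) = −12x³ ÷ 3x³ = −4. Subtract (−4)·D = −12x³ − 28x² + 16x + 8. Remainder: 8.

Q(x) = −x⁵ − 4x⁴ + 6x³ − 4x² − 8x − 4; R(x) = 8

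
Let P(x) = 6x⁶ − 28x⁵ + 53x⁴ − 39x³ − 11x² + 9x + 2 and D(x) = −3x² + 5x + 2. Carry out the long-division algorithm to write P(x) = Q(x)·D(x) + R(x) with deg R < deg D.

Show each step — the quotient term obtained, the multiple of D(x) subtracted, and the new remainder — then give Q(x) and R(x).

Step 1: lead(6x⁶ − 28x⁵ + 53x⁴ − 39x³ − 11x² + 9x + 2) ÷ lead(D) = 6x⁶ ÷ −3x² = −2x⁴. Subtract (−2x⁴)·D = 6x⁶ − 10x⁵ − 4x⁴. Remainder: −18x⁵ + 57x⁴ − 39x³ − 11x² + 9x + 2.
Step 2: lead(−18x⁵ + 57x⁴ − 39x³ − 11x² + 9x + 2) ÷ lead(D) = −18x⁵ ÷ −3x² = 6x³. Subtract (6x³)·D = −18x⁵ + 30x⁴ + 12x³. Remainder: 27x⁴ − 51x³ − 11x² + 9x + 2.
Step 3: lead(27x⁴ − 51x³ − 11x² + 9x + 2) ÷ lead(D) = 27x⁴ ÷ −3x² = −9x². Subtract (−9x²)·D = 27x⁴ − 45x³ − 18x². Remainder: −6x³ + 7x² + 9x + 2.
Step 4: lead(−6x³ + 7x² + 9x + 2) ÷ lead(D) = −6x³ ÷ −3x² = 2x. Subtract (2x)·D = −6x³ + 10x² + 4x. Remainder: −3x² + 5x + 2.
Step 5: lead(−3x² + 5x + 2) ÷ lead(D) = −3x² ÷ −3x² = 1. Subtract (1)·D = −3x² + 5x + 2. Remainder: 0.

Q(x) = −2x⁴ + 6x³ − 9x² + 2x + 1; R(x) = 0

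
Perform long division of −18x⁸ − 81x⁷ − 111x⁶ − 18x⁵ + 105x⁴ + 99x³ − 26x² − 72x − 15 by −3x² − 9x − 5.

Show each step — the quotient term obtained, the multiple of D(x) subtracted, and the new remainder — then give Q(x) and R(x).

Q(x) = 6x⁶ + 9x⁵ − 9x³ − 8x² + 6x + 4; R(x) = −6x + 5

Step 1: lead(−18x⁸ − 81x⁷ − 111x⁶ − 18x⁵ + 105x⁴ + 99x³ − 26x² − 72x − 15) ÷ lead(D) = −18x⁸ ÷ −3x² = 6x⁶. Subtract (6x⁶)·D = −18x⁸ − 54x⁷ − 30x⁶. Remainder: −27x⁷ − 81x⁶ − 18x⁵ + 105x⁴ + 99x³ − 26x² − 72x − 15.
Step 2: lead(−27x⁷ − 81x⁶ − 18x⁵ + 105x⁴ + 99x³ − 26x² − 72x − 15) ÷ lead(D) = −27x⁷ ÷ −3x² = 9x⁵. Subtract (9x⁵)·D = −27x⁷ − 81x⁶ − 45x⁵. Remainder: 27x⁵ + 105x⁴ + 99x³ − 26x² − 72x − 15.
Step 3: lead(27x⁵ + 105x⁴ + 99x³ − 26x² − 72x − 15) ÷ lead(D) = 27x⁵ ÷ −3x² = −9x³. Subtract (−9x³)·D = 27x⁵ + 81x⁴ + 45x³. Remainder: 24x⁴ + 54x³ − 26x² − 72x − 15.
Step 4: lead(24x⁴ + 54x³ − 26x² − 72x − 15) ÷ lead(D) = 24x⁴ ÷ −3x² = −8x². Subtract (−8x²)·D = 24x⁴ + 72x³ + 40x². Remainder: −18x³ − 66x² − 72x − 15.
Step 5: lead(−18x³ − 66x² − 72x − 15) ÷ lead(D) = −18x³ ÷ −3x² = 6x. Subtract (6x)·D = −18x³ − 54x² − 30x. Remainder: −12x² − 42x − 15.
Step 6: lead(−12x² − 42x − 15) ÷ lead(D) = −12x² ÷ −3x² = 4. Subtract (4)·D = −12x² − 36x − 20. Remainder: −6x + 5.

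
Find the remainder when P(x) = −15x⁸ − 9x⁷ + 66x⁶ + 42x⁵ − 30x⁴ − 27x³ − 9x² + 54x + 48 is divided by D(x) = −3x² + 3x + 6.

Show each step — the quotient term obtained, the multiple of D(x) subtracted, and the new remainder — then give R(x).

R(x) = 0

Step 1: lead(−15x⁸ − 9x⁷ + 66x⁶ + 42x⁵ − 30x⁴ − 27x³ − 9x² + 54x + 48) ÷ lead(D) = −15x⁸ ÷ −3x² = 5x⁶. Subtract (5x⁶)·D = −15x⁸ + 15x⁷ + 30x⁶. Remainder: −24x⁷ + 36x⁶ + 42x⁵ − 30x⁴ − 27x³ − 9x² + 54x + 48.
Step 2: lead(−24x⁷ + 36x⁶ + 42x⁵ − 30x⁴ − 27x³ − 9x² + 54x + 48) ÷ lead(D) = −24x⁷ ÷ −3x² = 8x⁵. Subtract (8x⁵)·D = −24x⁷ + 24x⁶ + 48x⁵. Remainder: 12x⁶ − 6x⁵ − 30x⁴ − 27x³ − 9x² + 54x + 48.
Step 3: lead(12x⁶ − 6x⁵ − 30x⁴ − 27x³ − 9x² + 54x + 48) ÷ lead(D) = 12x⁶ ÷ −3x² = −4x⁴. Subtract (−4x⁴)·D = 12x⁶ − 12x⁵ − 24x⁴. Remainder: 6x⁵ − 6x⁴ − 27x³ − 9x² + 54x + 48.
Step 4: lead(6x⁵ − 6x⁴ − 27x³ − 9x² + 54x + 48) ÷ lead(D) = 6x⁵ ÷ −3x² = −2x³. Subtract (−2x³)·D = 6x⁵ − 6x⁴ − 12x³. Remainder: −15x³ − 9x² + 54x + 48.
Step 5: lead(−15x³ − 9x² + 54x + 48) ÷ lead(D) = −15x³ ÷ −3x² = 5x. Subtract (5x)·D = −15x³ + 15x² + 30x. Remainder: −24x² + 24x + 48.
Step 6: lead(−24x² + 24x + 48) ÷ lead(D) = −24x² ÷ −3x² = 8. Subtract (8)·D = −24x² + 24x + 48. Remainder: 0.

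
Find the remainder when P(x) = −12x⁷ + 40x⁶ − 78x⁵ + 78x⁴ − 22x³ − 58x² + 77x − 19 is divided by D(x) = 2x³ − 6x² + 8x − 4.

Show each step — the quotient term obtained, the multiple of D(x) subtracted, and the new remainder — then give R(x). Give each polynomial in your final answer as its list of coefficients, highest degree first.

R = [5, 1]

Step 1: lead(−12x⁷ + 40x⁶ − 78x⁵ + 78x⁴ − 22x³ − 58x² + 77x − 19) ÷ lead(D) = −12x⁷ ÷ 2x³ = −6x⁴. Subtract (−6x⁴)·D = −12x⁷ + 36x⁶ − 48x⁵ + 24x⁴. Remainder: 4x⁶ − 30x⁵ + 54x⁴ − 22x³ − 58x² + 77x − 19.
Step 2: lead(4x⁶ − 30x⁵ + 54x⁴ − 22x³ − 58x² + 77x − 19) ÷ lead(D) = 4x⁶ ÷ 2x³ = 2x³. Subtract (2x³)·D = 4x⁶ − 12x⁵ + 16x⁴ − 8x³. Remainder: −18x⁵ + 38x⁴ − 14x³ − 58x² + 77x − 19.
Step 3: lead(−18x⁵ + 38x⁴ − 14x³ − 58x² + 77x − 19) ÷ lead(D) = −18x⁵ ÷ 2x³ = −9x². Subtract (−9x²)·D = −18x⁵ + 54x⁴ − 72x³ + 36x². Remainder: −16x⁴ + 58x³ − 94x² + 77x − 19.
Step 4: lead(−16x⁴ + 58x³ − 94x² + 77x − 19) ÷ lead(D) = −16x⁴ ÷ 2x³ = −8x. Subtract (−8x)·D = −16x⁴ + 48x³ − 64x² + 32x. Remainder: 10x³ − 30x² + 45x − 19.
Step 5: lead(10x³ − 30x² + 45x − 19) ÷ lead(D) = 10x³ ÷ 2x³ = 5. Subtract (5)·D = 10x³ − 30x² + 40x − 20. Remainder: 5x + 1.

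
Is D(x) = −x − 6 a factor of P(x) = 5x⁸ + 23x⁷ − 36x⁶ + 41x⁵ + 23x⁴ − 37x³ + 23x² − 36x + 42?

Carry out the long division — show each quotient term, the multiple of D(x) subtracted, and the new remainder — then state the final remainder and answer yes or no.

Step 1: lead(5x⁸ + 23x⁷ − 36x⁶ + 41x⁵ + 23x⁴ − 37x³ + 23x² − 36x + 42) ÷ lead(D) = 5x⁸ ÷ −x = −5x⁷. Subtract (−5x⁷)·D = 5x⁸ + 30x⁷. Remainder: −7x⁷ − 36x⁶ + 41x⁵ + 23x⁴ − 37x³ + 23x² − 36x + 42.
Step 2: lead(−7x⁷ − 36x⁶ + 41x⁵ + 23x⁴ − 37x³ + 23x² − 36x + 42) ÷ lead(D) = −7x⁷ ÷ −x = 7x⁶. Subtract (7x⁶)·D = −7x⁷ − 42x⁶. Remainder: 6x⁶ + 41x⁵ + 23x⁴ − 37x³ + 23x² − 36x + 42.
Step 3: lead(6x⁶ + 41x⁵ + 23x⁴ − 37x³ + 23x² − 36x + 42) ÷ lead(D) = 6x⁶ ÷ −x = −6x⁵. Subtract (−6x⁵)·D = 6x⁶ + 36x⁵. Remainder: 5x⁵ + 23x⁴ − 37x³ + 23x² − 36x + 42.
Step 4: lead(5x⁵ + 23x⁴ − 37x³ + 23x² − 36x + 42) ÷ lead(D) = 5x⁵ ÷ −x = −5x⁴. Subtract (−5x⁴)·D = 5x⁵ + 30x⁴. Remainder: −7x⁴ − 37x³ + 23x² − 36x + 42.
Step 5: lead(−7x⁴ − 37x³ + 23x² − 36x + 42) ÷ lead(D) = −7x⁴ ÷ −x = 7x³. Subtract (7x³)·D = −7x⁴ − 42x³. Remainder: 5x³ + 23x² − 36x + 42.
Step 6: lead(5x³ + 23x² − 36x + 42) ÷ lead(D) = 5x³ ÷ −x = −5x². Subtract (−5x²)·D = 5x³ + 30x². Remainder: −7x² − 36x + 42.
Step 7: lead(−7x² − 36x + 42) ÷ lead(D) = −7x² ÷ −x = 7x. Subtract (7x)·D = −7x² − 42x. Remainder: 6x + 42.
Step 8: lead(6x + 42) ÷ lead(D) = 6x ÷ −x = −6. Subtract (−6)·D = 6x + 36. Remainder: 6.

R(x) = 6, so D(x) is not a factor of P(x). no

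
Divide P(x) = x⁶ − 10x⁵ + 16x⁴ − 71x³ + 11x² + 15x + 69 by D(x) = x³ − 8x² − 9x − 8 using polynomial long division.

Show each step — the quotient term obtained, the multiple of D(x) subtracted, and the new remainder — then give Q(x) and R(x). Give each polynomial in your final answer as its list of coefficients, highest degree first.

Step 1: lead(x⁶ − 10x⁵ + 16x⁴ − 71x³ + 11x² + 15x + 69) ÷ lead(D) = x⁶ ÷ x³ = x³. Subtract (x³)·D = x⁶ − 8x⁵ − 9x⁴ − 8x³. Remainder: −2x⁵ + 25x⁴ − 63x³ + 11x² + 15x + 69.
Step 2: lead(−2x⁵ + 25x⁴ − 63x³ + 11x² + 15x + 69) ÷ lead(D) = −2x⁵ ÷ x³ = −2x². Subtract (−2x²)·D = −2x⁵ + 16x⁴ + 18x³ + 16x². Remainder: 9x⁴ − 81x³ − 5x² + 15x + 69.
Step 3: lead(9x⁴ − 81x³ − 5x² + 15x + 69) ÷ lead(D) = 9x⁴ ÷ x³ = 9x. Subtract (9x)·D = 9x⁴ − 72x³ − 81x² − 72x. Remainder: −9x³ + 76x² + 87x + 69.
Step 4: lead(−9x³ + 76x² + 87x + 69) ÷ lead(D) = −9x³ ÷ x³ = −9. Subtract (−9)·D = −9x³ + 72x² + 81x + 72. Remainder: 4x² + 6x − 3.

Q = [1, -2, 9, -9]; R = [4, 6, -3]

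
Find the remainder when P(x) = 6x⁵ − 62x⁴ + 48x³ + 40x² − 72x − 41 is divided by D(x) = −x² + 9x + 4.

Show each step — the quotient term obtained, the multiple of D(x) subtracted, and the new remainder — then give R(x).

R(x) = −9

Step 1: lead(6x⁵ − 62x⁴ + 48x³ + 40x² − 72x − 41) ÷ lead(D) = 6x⁵ ÷ −x² = −6x³. Subtract (−6x³)·D = 6x⁵ − 54x⁴ − 24x³. Remainder: −8x⁴ + 72x³ + 40x² − 72x − 41.
Step 2: lead(−8x⁴ + 72x³ + 40x² − 72x − 41) ÷ lead(D) = −8x⁴ ÷ −x² = 8x². Subtract (8x²)·D = −8x⁴ + 72x³ + 32x². Remainder: 8x² − 72x − 41.
Step 3: lead(8x² − 72x − 41) ÷ lead(D) = 8x² ÷ −x² = −8. Subtract (−8)·D = 8x² − 72x − 32. Remainder: −9.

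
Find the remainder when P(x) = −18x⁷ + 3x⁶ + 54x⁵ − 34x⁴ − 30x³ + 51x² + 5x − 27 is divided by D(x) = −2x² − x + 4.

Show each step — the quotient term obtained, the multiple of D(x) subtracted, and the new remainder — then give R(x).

R(x) = 9

Step 1: lead(−18x⁷ + 3x⁶ + 54x⁵ − 34x⁴ − 30x³ + 51x² + 5x − 27) ÷ lead(D) = −18x⁷ ÷ −2x² = 9x⁵. Subtract (9x⁵)·D = −18x⁷ − 9x⁶ + 36x⁵. Remainder: 12x⁶ + 18x⁵ − 34x⁴ − 30x³ + 51x² + 5x − 27.
Step 2: lead(12x⁶ + 18x⁵ − 34x⁴ − 30x³ + 51x² + 5x − 27) ÷ lead(D) = 12x⁶ ÷ −2x² = −6x⁴. Subtract (−6x⁴)·D = 12x⁶ + 6x⁵ − 24x⁴. Remainder: 12x⁵ − 10x⁴ − 30x³ + 51x² + 5x − 27.
Step 3: lead(12x⁵ − 10x⁴ − 30x³ + 51x² + 5x − 27) ÷ lead(D) = 12x⁵ ÷ −2x² = −6x³. Subtract (−6x³)·D = 12x⁵ + 6x⁴ − 24x³. Remainder: −16x⁴ − 6x³ + 51x² + 5x − 27.
Step 4: lead(−16x⁴ − 6x³ + 51x² + 5x − 27) ÷ lead(D) = −16x⁴ ÷ −2x² = 8x². Subtract (8x²)·D = −16x⁴ − 8x³ + 32x². Remainder: 2x³ + 19x² + 5x − 27.
Step 5: lead(2x³ + 19x² + 5x − 27) ÷ lead(D) = 2x³ ÷ −2x² = −x. Subtract (−x)·D = 2x³ + x² − 4x. Remainder: 18x² + 9x − 27.
Step 6: lead(18x² + 9x − 27) ÷ lead(D) = 18x² ÷ −2x² = −9. Subtract (−9)·D = 18x² + 9x − 36. Remainder: 9.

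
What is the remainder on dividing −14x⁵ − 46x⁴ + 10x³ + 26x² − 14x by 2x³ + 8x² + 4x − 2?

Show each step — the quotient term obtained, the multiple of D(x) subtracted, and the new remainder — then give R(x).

R(x) = −2

Step 1: lead(−14x⁵ − 46x⁴ + 10x³ + 26x² − 14x) ÷ lead(D) = −14x⁵ ÷ 2x³ = −7x². Subtract (−7x²)·D = −14x⁵ − 56x⁴ − 28x³ + 14x². Remainder: 10x⁴ + 38x³ + 12x² − 14x.
Step 2: lead(10x⁴ + 38x³ + 12x² − 14x) ÷ lead(D) = 10x⁴ ÷ 2x³ = 5x. Subtract (5x)·D = 10x⁴ + 40x³ + 20x² − 10x. Remainder: −2x³ − 8x² − 4x.
Step 3: lead(−2x³ − 8x² − 4x) ÷ lead(D) = −2x³ ÷ 2x³ = −1. Subtract (−1)·D = −2x³ − 8x² − 4x + 2. Remainder: −2.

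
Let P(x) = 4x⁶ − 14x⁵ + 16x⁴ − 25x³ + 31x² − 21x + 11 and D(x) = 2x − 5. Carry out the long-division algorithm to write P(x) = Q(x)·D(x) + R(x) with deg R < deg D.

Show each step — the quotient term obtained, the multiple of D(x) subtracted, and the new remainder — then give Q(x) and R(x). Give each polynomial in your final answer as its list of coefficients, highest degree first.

Q = [2, -2, 3, -5, 3, -3]; R = [-4]

Step 1: lead(4x⁶ − 14x⁵ + 16x⁴ − 25x³ + 31x² − 21x + 11) ÷ lead(D) = 4x⁶ ÷ 2x = 2x⁵. Subtract (2x⁵)·D = 4x⁶ − 10x⁵. Remainder: −4x⁵ + 16x⁴ − 25x³ + 31x² − 21x + 11.
Step 2: lead(−4x⁵ + 16x⁴ − 25x³ + 31x² − 21x + 11) ÷ lead(D) = −4x⁵ ÷ 2x = −2x⁴. Subtract (−2x⁴)·D = −4x⁵ + 10x⁴. Remainder: 6x⁴ − 25x³ + 31x² − 21x + 11.
Step 3: lead(6x⁴ − 25x³ + 31x² − 21x + 11) ÷ lead(D) = 6x⁴ ÷ 2x = 3x³. Subtract (3x³)·D = 6x⁴ − 15x³. Remainder: −10x³ + 31x² − 21x + 11.
Step 4: lead(−10x³ + 31x² − 21x + 11) ÷ lead(D) = −10x³ ÷ 2x = −5x². Subtract (−5x²)·D = −10x³ + 25x². Remainder: 6x² − 21x + 11.
Step 5: lead(6x² − 21x + 11) ÷ lead(D) = 6x² ÷ 2x = 3x. Subtract (3x)·D = 6x² − 15x. Remainder: −6x + 11.
Step 6: lead(−6x + 11) ÷ lead(D) = −6x ÷ 2x = −3. Subtract (−3)·D = −6x + 15. Remainder: −4.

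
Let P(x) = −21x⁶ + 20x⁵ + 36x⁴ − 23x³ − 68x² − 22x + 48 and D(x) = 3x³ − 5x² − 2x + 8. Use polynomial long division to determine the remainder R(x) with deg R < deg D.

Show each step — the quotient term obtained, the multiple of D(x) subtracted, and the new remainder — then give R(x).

R(x) = −2x

Step 1: lead(−21x⁶ + 20x⁵ + 36x⁴ − 23x³ − 68x² − 22x + 48) ÷ lead(D) = −21x⁶ ÷ 3x³ = −7x³. Subtract (−7x³)·D = −21x⁶ + 35x⁵ + 14x⁴ − 56x³. Remainder: −15x⁵ + 22x⁴ + 33x³ − 68x² − 22x + 48.
Step 2: lead(−15x⁵ + 22x⁴ + 33x³ − 68x² − 22x + 48) ÷ lead(D) = −15x⁵ ÷ 3x³ = −5x². Subtract (−5x²)·D = −15x⁵ + 25x⁴ + 10x³ − 40x². Remainder: −3x⁴ + 23x³ − 28x² − 22x + 48.
Step 3: lead(−3x⁴ + 23x³ − 28x² − 22x + 48) ÷ lead(D) = −3x⁴ ÷ 3x³ = −x. Subtract (−x)·D = −3x⁴ + 5x³ + 2x² − 8x. Remainder: 18x³ − 30x² − 14x + 48.
Step 4: lead(18x³ − 30x² − 14x + 48) ÷ lead(D) = 18x³ ÷ 3x³ = 6. Subtract (6)·D = 18x³ − 30x² − 12x + 48. Remainder: −2x.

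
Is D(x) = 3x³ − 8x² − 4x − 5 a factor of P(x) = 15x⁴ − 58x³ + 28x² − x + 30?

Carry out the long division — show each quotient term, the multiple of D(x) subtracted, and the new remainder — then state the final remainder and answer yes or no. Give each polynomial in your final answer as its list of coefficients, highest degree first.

Step 1: lead(15x⁴ − 58x³ + 28x² − x + 30) ÷ lead(D) = 15x⁴ ÷ 3x³ = 5x. Subtract (5x)·D = 15x⁴ − 40x³ − 20x² − 25x. Remainder: −18x³ + 48x² + 24x + 30.
Step 2: lead(−18x³ + 48x² + 24x + 30) ÷ lead(D) = −18x³ ÷ 3x³ = −6. Subtract (−6)·D = −18x³ + 48x² + 24x + 30. Remainder: 0.

R = [0], so D(x) is a factor of P(x). yes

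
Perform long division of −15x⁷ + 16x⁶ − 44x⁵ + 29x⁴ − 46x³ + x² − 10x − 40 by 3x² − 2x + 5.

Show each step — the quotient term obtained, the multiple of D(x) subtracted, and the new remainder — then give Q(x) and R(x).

Step 1: lead(−15x⁷ + 16x⁶ − 44x⁵ + 29x⁴ − 46x³ + x² − 10x − 40) ÷ lead(D) = −15x⁷ ÷ 3x² = −5x⁵. Subtract (−5x⁵)·D = −15x⁷ + 10x⁶ − 25x⁵. Remainder: 6x⁶ − 19x⁵ + 29x⁴ − 46x³ + x² − 10x − 40.
Step 2: lead(6x⁶ − 19x⁵ + 29x⁴ − 46x³ + x² − 10x − 40) ÷ lead(D) = 6x⁶ ÷ 3x² = 2x⁴. Subtract (2x⁴)·D = 6x⁶ − 4x⁵ + 10x⁴. Remainder: −15x⁵ + 19x⁴ − 46x³ + x² − 10x − 40.
Step 3: lead(−15x⁵ + 19x⁴ − 46x³ + x² − 10x − 40) ÷ lead(D) = −15x⁵ ÷ 3x² = −5x³. Subtract (−5x³)·D = −15x⁵ + 10x⁴ − 25x³. Remainder: 9x⁴ − 21x³ + x² − 10x − 40.
Step 4: lead(9x⁴ − 21x³ + x² − 10x − 40) ÷ lead(D) = 9x⁴ ÷ 3x² = 3x². Subtract (3x²)·D = 9x⁴ − 6x³ + 15x². Remainder: −15x³ − 14x² − 10x − 40.
Step 5: lead(−15x³ − 14x² − 10x − 40) ÷ lead(D) = −15x³ ÷ 3x² = −5x. Subtract (−5x)·D = −15x³ + 10x² − 25x. Remainder: −24x² + 15x − 40.
Step 6: lead(−24x² + 15x − 40) ÷ lead(D) = −24x² ÷ 3x² = −8. Subtract (−8)·D = −24x² + 16x − 40. Remainder: −x.

Q(x) = −5x⁵ + 2x⁴ − 5x³ + 3x² − 5x − 8; R(x) = −x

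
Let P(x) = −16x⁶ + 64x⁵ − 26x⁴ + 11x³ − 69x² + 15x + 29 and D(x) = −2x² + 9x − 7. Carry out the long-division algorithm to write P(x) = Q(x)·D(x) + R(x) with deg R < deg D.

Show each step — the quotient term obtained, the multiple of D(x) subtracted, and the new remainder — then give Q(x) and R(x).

Q(x) = 8x⁴ + 4x³ + 3x² − 6x − 3; R(x) = 8

Step 1: lead(−16x⁶ + 64x⁵ − 26x⁴ + 11x³ − 69x² + 15x + 29) ÷ lead(D) = −16x⁶ ÷ −2x² = 8x⁴. Subtract (8x⁴)·D = −16x⁶ + 72x⁵ − 56x⁴. Remainder: −8x⁵ + 30x⁴ + 11x³ − 69x² + 15x + 29.
Step 2: lead(−8x⁵ + 30x⁴ + 11x³ − 69x² + 15x + 29) ÷ lead(D) = −8x⁵ ÷ −2x² = 4x³. Subtract (4x³)·D = −8x⁵ + 36x⁴ − 28x³. Remainder: −6x⁴ + 39x³ − 69x² + 15x + 29.
Step 3: lead(−6x⁴ + 39x³ − 69x² + 15x + 29) ÷ lead(D) = −6x⁴ ÷ −2x² = 3x². Subtract (3x²)·D = −6x⁴ + 27x³ − 21x². Remainder: 12x³ − 48x² + 15x + 29.
Step 4: lead(12x³ − 48x² + 15x + 29) ÷ lead(D) = 12x³ ÷ −2x² = −6x. Subtract (−6x)·D = 12x³ − 54x² + 42x. Remainder: 6x² − 27x + 29.
Step 5: lead(6x² − 27x + 29) ÷ lead(D) = 6x² ÷ −2x² = −3. Subtract (−3)·D = 6x² − 27x + 21. Remainder: 8.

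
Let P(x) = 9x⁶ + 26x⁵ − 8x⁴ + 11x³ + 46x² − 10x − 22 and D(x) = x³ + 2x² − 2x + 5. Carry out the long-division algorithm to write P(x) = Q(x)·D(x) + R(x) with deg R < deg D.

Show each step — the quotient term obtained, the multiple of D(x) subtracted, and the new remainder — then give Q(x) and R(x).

Q(x) = 9x³ + 8x² − 6x − 6; R(x) = 6x² + 8x + 8

Step 1: lead(9x⁶ + 26x⁵ − 8x⁴ + 11x³ + 46x² − 10x − 22) ÷ lead(D) = 9x⁶ ÷ x³ = 9x³. Subtract (9x³)·D = 9x⁶ + 18x⁵ − 18x⁴ + 45x³. Remainder: 8x⁵ + 10x⁴ − 34x³ + 46x² − 10x − 22.
Step 2: lead(8x⁵ + 10x⁴ − 34x³ + 46x² − 10x − 22) ÷ lead(D) = 8x⁵ ÷ x³ = 8x². Subtract (8x²)·D = 8x⁵ + 16x⁴ − 16x³ + 40x². Remainder: −6x⁴ − 18x³ + 6x² − 10x − 22.
Step 3: lead(−6x⁴ − 18x³ + 6x² − 10x − 22) ÷ lead(D) = −6x⁴ ÷ x³ = −6x. Subtract (−6x)·D = −6x⁴ − 12x³ + 12x² − 30x. Remainder: −6x³ − 6x² + 20x − 22.
Step 4: lead(−6x³ − 6x² + 20x − 22) ÷ lead(D) = −6x³ ÷ x³ = −6. Subtract (−6)·D = −6x³ − 12x² + 12x − 30. Remainder: 6x² + 8x + 8.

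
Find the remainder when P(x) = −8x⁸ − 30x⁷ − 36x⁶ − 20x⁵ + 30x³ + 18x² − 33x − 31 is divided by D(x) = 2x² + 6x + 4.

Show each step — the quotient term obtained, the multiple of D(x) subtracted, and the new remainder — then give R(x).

R(x) = x − 3

Step 1: lead(−8x⁸ − 30x⁷ − 36x⁶ − 20x⁵ + 30x³ + 18x² − 33x − 31) ÷ lead(D) = −8x⁸ ÷ 2x² = −4x⁶. Subtract (−4x⁶)·D = −8x⁸ − 24x⁷ − 16x⁶. Remainder: −6x⁷ − 20x⁶ − 20x⁵ + 30x³ + 18x² − 33x − 31.
Step 2: lead(−6x⁷ − 20x⁶ − 20x⁵ + 30x³ + 18x² − 33x − 31) ÷ lead(D) = −6x⁷ ÷ 2x² = −3x⁵. Subtract (−3x⁵)·D = −6x⁷ − 18x⁶ − 12x⁵. Remainder: −2x⁶ − 8x⁵ + 30x³ + 18x² − 33x − 31.
Step 3: lead(−2x⁶ − 8x⁵ + 30x³ + 18x² − 33x − 31) ÷ lead(D) = −2x⁶ ÷ 2x² = −x⁴. Subtract (−x⁴)·D = −2x⁶ − 6x⁵ − 4x⁴. Remainder: −2x⁵ + 4x⁴ + 30x³ + 18x² − 33x − 31.
Step 4: lead(−2x⁵ + 4x⁴ + 30x³ + 18x² − 33x − 31) ÷ lead(D) = −2x⁵ ÷ 2x² = −x³. Subtract (−x³)·D = −2x⁵ − 6x⁴ − 4x³. Remainder: 10x⁴ + 34x³ + 18x² − 33x − 31.
Step 5: lead(10x⁴ + 34x³ + 18x² − 33x − 31) ÷ lead(D) = 10x⁴ ÷ 2x² = 5x². Subtract (5x²)·D = 10x⁴ + 30x³ + 20x². Remainder: 4x³ − 2x² − 33x − 31.
Step 6: lead(4x³ − 2x² − 33x − 31) ÷ lead(D) = 4x³ ÷ 2x² = 2x. Subtract (2x)·D = 4x³ + 12x² + 8x. Remainder: −14x² − 41x − 31.
Step 7: lead(−14x² − 41x − 31) ÷ lead(D) = −14x² ÷ 2x² = −7. Subtract (−7)·D = −14x² − 42x − 28. Remainder: x − 3.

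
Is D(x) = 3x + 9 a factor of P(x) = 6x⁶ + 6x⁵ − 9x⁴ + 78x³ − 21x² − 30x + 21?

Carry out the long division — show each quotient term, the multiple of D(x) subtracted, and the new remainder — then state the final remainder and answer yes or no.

Step 1: lead(6x⁶ + 6x⁵ − 9x⁴ + 78x³ − 21x² − 30x + 21) ÷ lead(D) = 6x⁶ ÷ 3x = 2x⁵. Subtract (2x⁵)·D = 6x⁶ + 18x⁵. Remainder: −12x⁵ − 9x⁴ + 78x³ − 21x² − 30x + 21.
Step 2: lead(−12x⁵ − 9x⁴ + 78x³ − 21x² − 30x + 21) ÷ lead(D) = −12x⁵ ÷ 3x = −4x⁴. Subtract (−4x⁴)·D = −12x⁵ − 36x⁴. Remainder: 27x⁴ + 78x³ − 21x² − 30x + 21.
Step 3: lead(27x⁴ + 78x³ − 21x² − 30x + 21) ÷ lead(D) = 27x⁴ ÷ 3x = 9x³. Subtract (9x³)·D = 27x⁴ + 81x³. Remainder: −3x³ − 21x² − 30x + 21.
Step 4: lead(−3x³ − 21x² − 30x + 21) ÷ lead(D) = −3x³ ÷ 3x = −x². Subtract (−x²)·D = −3x³ − 9x². Remainder: −12x² − 30x + 21.
Step 5: lead(−12x² − 30x + 21) ÷ lead(D) = −12x² ÷ 3x = −4x. Subtract (−4x)·D = −12x² − 36x. Remainder: 6x + 21.
Step 6: lead(6x + 21) ÷ lead(D) = 6x ÷ 3x = 2. Subtract (2)·D = 6x + 18. Remainder: 3.

R(x) = 3, so D(x) is not a factor of P(x). no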